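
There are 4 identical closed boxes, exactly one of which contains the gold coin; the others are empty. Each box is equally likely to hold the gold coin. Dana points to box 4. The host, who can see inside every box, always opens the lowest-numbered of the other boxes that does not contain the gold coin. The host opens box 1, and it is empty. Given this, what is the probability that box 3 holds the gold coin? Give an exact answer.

Apply Bayes' rule, conditioning on where the gold coin actually is.
If it is in box 1 (prior 1/4): the host opened box 1, so this case is ruled out; weight (1/4)·0 = 0.
If it is in any of boxes 2, 3, and 4 (prior 1/4 each): box 1 is the lowest-numbered option available, probability 1; weight (1/4)·1 = 1/4 each.
The weights sum to 3/4.
So P(the gold coin in box 3 | the host opened box 1) = (1/4) / (3/4) = 1/3.

1/3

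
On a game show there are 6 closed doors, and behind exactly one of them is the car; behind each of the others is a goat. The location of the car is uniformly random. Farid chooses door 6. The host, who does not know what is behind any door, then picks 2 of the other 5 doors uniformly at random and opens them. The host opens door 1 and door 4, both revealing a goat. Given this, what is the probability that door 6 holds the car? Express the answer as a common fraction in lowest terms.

Because the host chose which doors to open without knowing where the car is, the choice is independent of the prize location. Learning that none of the 2 opened doors holds the car simply rules out those 2 locations and leaves the remaining 4 doors still equally likely by symmetry.
So P(the car behind door 6) = 1/4.

1/4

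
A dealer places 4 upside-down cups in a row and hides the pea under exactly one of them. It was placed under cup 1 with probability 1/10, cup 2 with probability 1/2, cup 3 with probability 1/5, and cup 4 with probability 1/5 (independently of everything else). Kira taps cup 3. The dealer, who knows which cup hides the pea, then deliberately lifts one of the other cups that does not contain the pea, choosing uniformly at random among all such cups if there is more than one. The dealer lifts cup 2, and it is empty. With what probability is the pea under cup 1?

3/13

Apply Bayes' rule, conditioning on where the pea actually is.
If it is under cup 1 (prior 1/10): the dealer has 2 equally likely choices, so probability 1/2; weight (1/10)·(1/2) = 1/20.
If it is under cup 2 (prior 1/2): the dealer opened cup 2, so this case is ruled out; weight (1/2)·0 = 0.
If it is under cup 3 (prior 1/5): the dealer has 3 equally likely choices, so probability 1/3; weight (1/5)·(1/3) = 1/15.
If it is under cup 4 (prior 1/5): the dealer has 2 equally likely choices, so probability 1/2; weight (1/5)·(1/2) = 1/10.
The weights sum to 13/60.
So P(the pea under cup 1 | the dealer opened cup 2) = (1/20) / (13/60) = 3/13.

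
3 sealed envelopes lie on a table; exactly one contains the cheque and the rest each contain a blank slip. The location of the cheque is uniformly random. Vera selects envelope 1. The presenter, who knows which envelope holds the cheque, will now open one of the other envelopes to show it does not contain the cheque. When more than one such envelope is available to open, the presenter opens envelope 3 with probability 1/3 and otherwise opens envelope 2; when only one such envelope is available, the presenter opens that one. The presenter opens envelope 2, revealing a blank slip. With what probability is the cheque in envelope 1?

Consider each possible location of the cheque in turn.
If it is in envelope 1 (prior 1/3): envelope 3 is available but not opened, probability 2/3; weight (1/3)·(2/3) = 2/9.
If it is in envelope 2 (prior 1/3): the presenter opened envelope 2, so this case is ruled out; weight (1/3)·0 = 0.
If it is in envelope 3 (prior 1/3): only envelope 2 is available, probability 1; weight (1/3)·1 = 1/3.
The weights sum to 5/9.
So P(the cheque in envelope 1 | the presenter opened envelope 2) = (2/9) / (5/9) = 2/5.

2/5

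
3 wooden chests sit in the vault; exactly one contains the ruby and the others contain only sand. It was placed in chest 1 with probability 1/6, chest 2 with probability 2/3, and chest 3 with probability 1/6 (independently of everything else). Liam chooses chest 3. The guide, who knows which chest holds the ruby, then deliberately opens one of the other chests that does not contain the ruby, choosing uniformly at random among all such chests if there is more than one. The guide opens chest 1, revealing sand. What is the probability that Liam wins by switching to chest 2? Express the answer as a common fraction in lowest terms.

8/9

Apply Bayes' rule, conditioning on where the ruby actually is.
If it is in chest 1 (prior 1/6): the guide opened chest 1, so this case is ruled out; weight (1/6)·0 = 0.
If it is in chest 2 (prior 2/3): the guide has no choice, probability 1; weight (2/3)·1 = 2/3.
If it is in chest 3 (prior 1/6): the guide has 2 equally likely choices, so probability 1/2; weight (1/6)·(1/2) = 1/12.
The weights sum to 3/4.
So P(the ruby in chest 2 | the guide opened chest 1) = (2/3) / (3/4) = 8/9.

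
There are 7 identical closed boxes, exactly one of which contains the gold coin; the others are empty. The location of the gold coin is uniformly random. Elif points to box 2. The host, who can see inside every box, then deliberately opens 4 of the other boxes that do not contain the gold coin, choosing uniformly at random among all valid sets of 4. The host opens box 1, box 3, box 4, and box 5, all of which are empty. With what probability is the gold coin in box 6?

3/7

Consider each possible location of the gold coin in turn.
If it is in any of boxes 1, 3, 4, and 5 (prior 1/7 each): that box was opened and seen not to hold the prize — ruled out; weight (1/7)·0 = 0 each.
If it is in box 2 (prior 1/7): the host has 15 equally likely choices, so probability 1/15; weight (1/7)·(1/15) = 1/105.
If it is in either of boxes 6 and 7 (prior 1/7 each): the host has 5 equally likely choices, so probability 1/5; weight (1/7)·(1/5) = 1/35 each.
The weights sum to 1/15.
So P(the gold coin in box 6 | the host opened box 1, box 3, box 4, and box 5) = (1/35) / (1/15) = 3/7.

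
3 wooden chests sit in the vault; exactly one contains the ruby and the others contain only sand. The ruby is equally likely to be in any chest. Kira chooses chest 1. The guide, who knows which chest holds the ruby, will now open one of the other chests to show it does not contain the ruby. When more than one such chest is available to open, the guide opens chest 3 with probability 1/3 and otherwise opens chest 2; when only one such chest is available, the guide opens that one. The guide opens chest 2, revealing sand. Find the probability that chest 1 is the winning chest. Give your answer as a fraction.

Condition on the true location of the ruby.
If it is in chest 1 (prior 1/3): chest 3 is available but not opened, probability 2/3; weight (1/3)·(2/3) = 2/9.
If it is in chest 2 (prior 1/3): the guide opened chest 2, so this case is ruled out; weight (1/3)·0 = 0.
If it is in chest 3 (prior 1/3): only chest 2 is available, probability 1; weight (1/3)·1 = 1/3.
The weights sum to 5/9.
So P(the ruby in chest 1 | the guide opened chest 2) = (2/9) / (5/9) = 2/5.

2/5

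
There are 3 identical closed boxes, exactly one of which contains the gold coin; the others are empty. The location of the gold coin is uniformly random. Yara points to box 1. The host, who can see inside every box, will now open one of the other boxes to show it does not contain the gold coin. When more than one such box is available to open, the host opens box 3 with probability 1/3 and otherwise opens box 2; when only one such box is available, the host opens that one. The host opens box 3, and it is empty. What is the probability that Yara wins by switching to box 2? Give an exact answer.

3/4

Consider each possible location of the gold coin in turn.
If it is in box 1 (prior 1/3): box 3 is available, opened with probability 1/3; weight (1/3)·(1/3) = 1/9.
If it is in box 2 (prior 1/3): only box 3 is available, probability 1; weight (1/3)·1 = 1/3.
If it is in box 3 (prior 1/3): the host opened box 3, so this case is ruled out; weight (1/3)·0 = 0.
The weights sum to 4/9.
So P(the gold coin in box 2 | the host opened box 3) = (1/3) / (4/9) = 3/4.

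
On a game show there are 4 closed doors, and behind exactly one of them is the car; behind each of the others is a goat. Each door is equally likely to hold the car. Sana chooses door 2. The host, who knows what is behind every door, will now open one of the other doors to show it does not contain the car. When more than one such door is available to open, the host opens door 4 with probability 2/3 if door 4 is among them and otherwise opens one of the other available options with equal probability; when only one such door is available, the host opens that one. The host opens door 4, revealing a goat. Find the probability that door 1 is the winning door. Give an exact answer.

Apply Bayes' rule, conditioning on where the car actually is.
If it is behind any of doors 1, 2, and 3 (prior 1/4 each): door 4 is available, opened with probability 2/3; weight (1/4)·(2/3) = 1/6 each.
If it is behind door 4 (prior 1/4): the host opened door 4, so this case is ruled out; weight (1/4)·0 = 0.
The weights sum to 1/2.
So P(the car behind door 1 | the host opened door 4) = (1/6) / (1/2) = 1/3.

1/3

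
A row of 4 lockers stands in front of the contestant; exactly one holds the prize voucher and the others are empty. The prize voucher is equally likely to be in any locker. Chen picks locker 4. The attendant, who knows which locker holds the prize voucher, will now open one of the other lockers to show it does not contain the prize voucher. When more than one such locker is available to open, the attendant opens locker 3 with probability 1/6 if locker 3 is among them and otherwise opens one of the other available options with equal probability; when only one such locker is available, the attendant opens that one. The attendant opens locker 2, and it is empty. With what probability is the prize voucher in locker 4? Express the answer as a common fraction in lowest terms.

5/21

Apply Bayes' rule, conditioning on where the prize voucher actually is.
If it is in locker 1 (prior 1/4): locker 3 is available but not opened, probability 5/6; weight (1/4)·(5/6) = 5/24.
If it is in locker 2 (prior 1/4): the attendant opened locker 2, so this case is ruled out; weight (1/4)·0 = 0.
If it is in locker 3 (prior 1/4): locker 3 holds the prize so is unavailable; the attendant chooses uniformly among the 2 others, probability 1/2; weight (1/4)·(1/2) = 1/8.
If it is in locker 4 (prior 1/4): locker 3 is available but not opened; locker 2 gets probability (1 − 1/6)/2 = 5/12; weight (1/4)·(5/12) = 5/48.
The weights sum to 7/16.
So P(the prize voucher in locker 4 | the attendant opened locker 2) = (5/48) / (7/16) = 5/21.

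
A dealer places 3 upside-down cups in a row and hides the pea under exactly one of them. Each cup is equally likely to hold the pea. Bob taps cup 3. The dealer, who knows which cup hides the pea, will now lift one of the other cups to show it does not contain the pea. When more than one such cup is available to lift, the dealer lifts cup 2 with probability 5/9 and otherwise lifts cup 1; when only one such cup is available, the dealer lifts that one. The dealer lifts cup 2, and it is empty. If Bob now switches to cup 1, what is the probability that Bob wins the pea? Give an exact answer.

9/14

Consider each possible location of the pea in turn.
If it is under cup 1 (prior 1/3): only cup 2 is available, probability 1; weight (1/3)·1 = 1/3.
If it is under cup 2 (prior 1/3): the dealer opened cup 2, so this case is ruled out; weight (1/3)·0 = 0.
If it is under cup 3 (prior 1/3): cup 2 is available, opened with probability 5/9; weight (1/3)·(5/9) = 5/27.
The weights sum to 14/27.
So P(the pea under cup 1 | the dealer opened cup 2) = (1/3) / (14/27) = 9/14.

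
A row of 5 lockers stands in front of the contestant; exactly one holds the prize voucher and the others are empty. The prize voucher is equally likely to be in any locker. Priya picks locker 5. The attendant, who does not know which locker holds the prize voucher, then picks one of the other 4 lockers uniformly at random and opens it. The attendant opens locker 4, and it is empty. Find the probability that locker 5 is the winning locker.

1/4

Consider each possible location of the prize voucher in turn.
If it is in any of lockers 1, 2, 3, and 5 (prior 1/5 each): the attendant picks locker 4 with probability 1/4 regardless, and it is not the prize; weight (1/5)·(1/4) = 1/20 each.
If it is in locker 4 (prior 1/5): the attendant opened locker 4, so this case is ruled out; weight (1/5)·0 = 0.
The weights sum to 1/5.
So P(the prize voucher in locker 5 | the attendant opened locker 4) = (1/20) / (1/5) = 1/4.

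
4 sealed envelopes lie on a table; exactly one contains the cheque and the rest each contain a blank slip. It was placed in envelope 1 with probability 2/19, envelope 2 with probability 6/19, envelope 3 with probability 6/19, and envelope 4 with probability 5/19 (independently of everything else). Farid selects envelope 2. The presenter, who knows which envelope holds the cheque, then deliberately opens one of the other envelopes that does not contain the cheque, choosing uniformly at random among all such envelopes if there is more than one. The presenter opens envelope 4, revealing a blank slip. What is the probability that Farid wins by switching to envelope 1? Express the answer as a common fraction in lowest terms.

Condition on the true location of the cheque.
If it is in envelope 1 (prior 2/19): the presenter has 2 equally likely choices, so probability 1/2; weight (2/19)·(1/2) = 1/19.
If it is in envelope 2 (prior 6/19): the presenter has 3 equally likely choices, so probability 1/3; weight (6/19)·(1/3) = 2/19.
If it is in envelope 3 (prior 6/19): the presenter has 2 equally likely choices, so probability 1/2; weight (6/19)·(1/2) = 3/19.
If it is in envelope 4 (prior 5/19): the presenter opened envelope 4, so this case is ruled out; weight (5/19)·0 = 0.
The weights sum to 6/19.
So P(the cheque in envelope 1 | the presenter opened envelope 4) = (1/19) / (6/19) = 1/6.

1/6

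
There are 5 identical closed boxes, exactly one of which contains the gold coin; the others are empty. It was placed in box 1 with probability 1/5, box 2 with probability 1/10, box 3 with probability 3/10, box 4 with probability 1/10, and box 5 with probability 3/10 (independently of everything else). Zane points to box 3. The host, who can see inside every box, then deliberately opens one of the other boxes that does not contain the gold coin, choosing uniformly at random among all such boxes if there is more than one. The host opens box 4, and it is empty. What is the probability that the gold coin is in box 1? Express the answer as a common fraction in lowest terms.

Apply Bayes' rule, conditioning on where the gold coin actually is.
If it is in box 1 (prior 1/5): the host has 3 equally likely choices, so probability 1/3; weight (1/5)·(1/3) = 1/15.
If it is in box 2 (prior 1/10): the host has 3 equally likely choices, so probability 1/3; weight (1/10)·(1/3) = 1/30.
If it is in box 3 (prior 3/10): the host has 4 equally likely choices, so probability 1/4; weight (3/10)·(1/4) = 3/40.
If it is in box 4 (prior 1/10): the host opened box 4, so this case is ruled out; weight (1/10)·0 = 0.
If it is in box 5 (prior 3/10): the host has 3 equally likely choices, so probability 1/3; weight (3/10)·(1/3) = 1/10.
The weights sum to 11/40.
So P(the gold coin in box 1 | the host opened box 4) = (1/15) / (11/40) = 8/33.

8/33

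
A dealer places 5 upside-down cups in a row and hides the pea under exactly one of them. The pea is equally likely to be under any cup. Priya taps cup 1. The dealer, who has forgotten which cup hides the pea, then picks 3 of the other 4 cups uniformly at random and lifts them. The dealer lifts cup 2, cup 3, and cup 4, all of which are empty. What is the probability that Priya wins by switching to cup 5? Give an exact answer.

Consider each possible location of the pea in turn.
If it is under either of cups 1 and 5 (prior 1/5 each): the dealer picks exactly this set with probability 1/4 regardless, and none is the prize; weight (1/5)·(1/4) = 1/20 each.
If it is under any of cups 2, 3, and 4 (prior 1/5 each): that cup was opened and seen not to hold the prize — ruled out; weight (1/5)·0 = 0 each.
The weights sum to 1/10.
So P(the pea under cup 5 | the dealer opened cup 2, cup 3, and cup 4) = (1/20) / (1/10) = 1/2.

1/2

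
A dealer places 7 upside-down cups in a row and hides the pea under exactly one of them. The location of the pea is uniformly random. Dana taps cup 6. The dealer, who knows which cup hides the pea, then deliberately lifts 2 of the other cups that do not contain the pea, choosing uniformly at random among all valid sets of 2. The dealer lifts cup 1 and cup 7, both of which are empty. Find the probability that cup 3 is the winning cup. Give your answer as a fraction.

Consider each possible location of the pea in turn.
If it is under either of cups 1 and 7 (prior 1/7 each): that cup was opened and seen not to hold the prize — ruled out; weight (1/7)·0 = 0 each.
If it is under any of cups 2, 3, 4, and 5 (prior 1/7 each): the dealer has 10 equally likely choices, so probability 1/10; weight (1/7)·(1/10) = 1/70 each.
If it is under cup 6 (prior 1/7): the dealer has 15 equally likely choices, so probability 1/15; weight (1/7)·(1/15) = 1/105.
The weights sum to 1/15.
So P(the pea under cup 3 | the dealer opened cup 1 and cup 7) = (1/70) / (1/15) = 3/14.

3/14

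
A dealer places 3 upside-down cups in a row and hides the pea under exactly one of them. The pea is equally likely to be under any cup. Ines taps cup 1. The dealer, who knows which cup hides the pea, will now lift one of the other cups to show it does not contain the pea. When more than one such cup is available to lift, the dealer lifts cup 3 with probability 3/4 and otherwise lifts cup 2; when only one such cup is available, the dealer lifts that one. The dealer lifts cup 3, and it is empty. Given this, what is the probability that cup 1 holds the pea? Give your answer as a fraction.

Condition on the true location of the pea.
If it is under cup 1 (prior 1/3): cup 3 is available, opened with probability 3/4; weight (1/3)·(3/4) = 1/4.
If it is under cup 2 (prior 1/3): only cup 3 is available, probability 1; weight (1/3)·1 = 1/3.
If it is under cup 3 (prior 1/3): the dealer opened cup 3, so this case is ruled out; weight (1/3)·0 = 0.
The weights sum to 7/12.
So P(the pea under cup 1 | the dealer opened cup 3) = (1/4) / (7/12) = 3/7.

3/7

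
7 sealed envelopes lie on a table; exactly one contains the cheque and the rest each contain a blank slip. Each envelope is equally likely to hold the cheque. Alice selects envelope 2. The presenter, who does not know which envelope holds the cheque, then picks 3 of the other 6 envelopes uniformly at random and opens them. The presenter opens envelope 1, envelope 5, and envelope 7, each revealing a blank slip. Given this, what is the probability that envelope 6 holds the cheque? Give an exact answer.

1/4

Condition on the true location of the cheque.
If it is in any of envelopes 1, 5, and 7 (prior 1/7 each): that envelope was opened and seen not to hold the prize — ruled out; weight (1/7)·0 = 0 each.
If it is in any of envelopes 2, 3, 4, and 6 (prior 1/7 each): the presenter picks exactly this set with probability 1/20 regardless, and none is the prize; weight (1/7)·(1/20) = 1/140 each.
The weights sum to 1/35.
So P(the cheque in envelope 6 | the presenter opened envelope 1, envelope 5, and envelope 7) = (1/140) / (1/35) = 1/4.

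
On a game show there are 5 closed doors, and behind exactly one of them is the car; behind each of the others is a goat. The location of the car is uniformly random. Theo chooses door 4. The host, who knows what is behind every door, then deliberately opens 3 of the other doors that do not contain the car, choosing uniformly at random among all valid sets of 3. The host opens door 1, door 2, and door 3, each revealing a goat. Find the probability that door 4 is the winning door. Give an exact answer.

1/5

Consider each possible location of the car in turn.
If it is behind any of doors 1, 2, and 3 (prior 1/5 each): that door was opened and seen not to hold the prize — ruled out; weight (1/5)·0 = 0 each.
If it is behind door 4 (prior 1/5): the host has 4 equally likely choices, so probability 1/4; weight (1/5)·(1/4) = 1/20.
If it is behind door 5 (prior 1/5): the host has no choice, probability 1; weight (1/5)·1 = 1/5.
The weights sum to 1/4.
So P(the car behind door 4 | the host opened door 1, door 2, and door 3) = (1/20) / (1/4) = 1/5.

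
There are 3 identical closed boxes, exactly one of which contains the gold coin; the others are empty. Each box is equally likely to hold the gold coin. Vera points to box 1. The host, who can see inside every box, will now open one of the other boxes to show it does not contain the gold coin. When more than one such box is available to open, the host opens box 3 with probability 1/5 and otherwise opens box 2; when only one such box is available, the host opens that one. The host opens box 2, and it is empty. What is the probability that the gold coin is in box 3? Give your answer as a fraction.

Condition on the true location of the gold coin.
If it is in box 1 (prior 1/3): box 3 is available but not opened, probability 4/5; weight (1/3)·(4/5) = 4/15.
If it is in box 2 (prior 1/3): the host opened box 2, so this case is ruled out; weight (1/3)·0 = 0.
If it is in box 3 (prior 1/3): only box 2 is available, probability 1; weight (1/3)·1 = 1/3.
The weights sum to 3/5.
So P(the gold coin in box 3 | the host opened box 2) = (1/3) / (3/5) = 5/9.

5/9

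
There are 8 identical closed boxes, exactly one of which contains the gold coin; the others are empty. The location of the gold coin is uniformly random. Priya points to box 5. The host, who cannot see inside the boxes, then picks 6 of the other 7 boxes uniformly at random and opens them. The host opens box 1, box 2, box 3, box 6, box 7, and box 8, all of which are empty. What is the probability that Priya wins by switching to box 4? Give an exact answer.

1/2

Apply Bayes' rule, conditioning on where the gold coin actually is.
If it is in any of boxes 1, 2, 3, 6, 7, and 8 (prior 1/8 each): that box was opened and seen not to hold the prize — ruled out; weight (1/8)·0 = 0 each.
If it is in either of boxes 4 and 5 (prior 1/8 each): the host picks exactly this set with probability 1/7 regardless, and none is the prize; weight (1/8)·(1/7) = 1/56 each.
The weights sum to 1/28.
So P(the gold coin in box 4 | the host opened box 1, box 2, box 3, box 6, box 7, and box 8) = (1/56) / (1/28) = 1/2.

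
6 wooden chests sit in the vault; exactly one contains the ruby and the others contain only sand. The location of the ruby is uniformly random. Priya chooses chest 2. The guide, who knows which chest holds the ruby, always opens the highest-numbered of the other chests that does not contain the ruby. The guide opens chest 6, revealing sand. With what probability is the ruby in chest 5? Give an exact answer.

Consider each possible location of the ruby in turn.
If it is in any of chests 1, 2, 3, 4, and 5 (prior 1/6 each): chest 6 is the highest-numbered option available, probability 1; weight (1/6)·1 = 1/6 each.
If it is in chest 6 (prior 1/6): the guide opened chest 6, so this case is ruled out; weight (1/6)·0 = 0.
The weights sum to 5/6.
So P(the ruby in chest 5 | the guide opened chest 6) = (1/6) / (5/6) = 1/5.

1/5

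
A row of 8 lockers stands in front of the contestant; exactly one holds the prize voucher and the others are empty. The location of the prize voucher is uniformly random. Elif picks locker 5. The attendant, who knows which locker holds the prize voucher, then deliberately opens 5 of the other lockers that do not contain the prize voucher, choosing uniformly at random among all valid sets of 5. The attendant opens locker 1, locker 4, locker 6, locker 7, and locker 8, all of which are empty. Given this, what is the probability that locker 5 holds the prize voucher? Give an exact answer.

Consider each possible location of the prize voucher in turn.
If it is in any of lockers 1, 4, 6, 7, and 8 (prior 1/8 each): that locker was opened and seen not to hold the prize — ruled out; weight (1/8)·0 = 0 each.
If it is in either of lockers 2 and 3 (prior 1/8 each): the attendant has 6 equally likely choices, so probability 1/6; weight (1/8)·(1/6) = 1/48 each.
If it is in locker 5 (prior 1/8): the attendant has 21 equally likely choices, so probability 1/21; weight (1/8)·(1/21) = 1/168.
The weights sum to 1/21.
So P(the prize voucher in locker 5 | the attendant opened locker 1, locker 4, locker 6, locker 7, and locker 8) = (1/168) / (1/21) = 1/8.

1/8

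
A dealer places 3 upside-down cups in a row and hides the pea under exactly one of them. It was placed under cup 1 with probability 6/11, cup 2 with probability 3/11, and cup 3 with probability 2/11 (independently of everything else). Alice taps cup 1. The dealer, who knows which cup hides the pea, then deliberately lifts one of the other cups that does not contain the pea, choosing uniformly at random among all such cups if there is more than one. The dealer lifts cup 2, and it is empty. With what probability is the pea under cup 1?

Apply Bayes' rule, conditioning on where the pea actually is.
If it is under cup 1 (prior 6/11): the dealer has 2 equally likely choices, so probability 1/2; weight (6/11)·(1/2) = 3/11.
If it is under cup 2 (prior 3/11): the dealer opened cup 2, so this case is ruled out; weight (3/11)·0 = 0.
If it is under cup 3 (prior 2/11): the dealer has no choice, probability 1; weight (2/11)·1 = 2/11.
The weights sum to 5/11.
So P(the pea under cup 1 | the dealer opened cup 2) = (3/11) / (5/11) = 3/5.

3/5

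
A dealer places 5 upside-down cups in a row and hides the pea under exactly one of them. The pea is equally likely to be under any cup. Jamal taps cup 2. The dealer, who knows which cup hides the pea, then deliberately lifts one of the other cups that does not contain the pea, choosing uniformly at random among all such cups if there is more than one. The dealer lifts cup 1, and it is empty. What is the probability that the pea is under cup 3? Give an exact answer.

4/15

Apply Bayes' rule, conditioning on where the pea actually is.
If it is under cup 1 (prior 1/5): the dealer opened cup 1, so this case is ruled out; weight (1/5)·0 = 0.
If it is under cup 2 (prior 1/5): the dealer has 4 equally likely choices, so probability 1/4; weight (1/5)·(1/4) = 1/20.
If it is under any of cups 3, 4, and 5 (prior 1/5 each): the dealer has 3 equally likely choices, so probability 1/3; weight (1/5)·(1/3) = 1/15 each.
The weights sum to 1/4.
So P(the pea under cup 3 | the dealer opened cup 1) = (1/15) / (1/4) = 4/15.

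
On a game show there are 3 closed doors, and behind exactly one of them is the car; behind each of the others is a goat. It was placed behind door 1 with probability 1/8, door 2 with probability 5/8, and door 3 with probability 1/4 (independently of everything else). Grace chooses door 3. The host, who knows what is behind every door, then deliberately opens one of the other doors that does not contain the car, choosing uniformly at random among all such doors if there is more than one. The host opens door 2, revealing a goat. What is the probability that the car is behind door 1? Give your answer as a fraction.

1/2

Condition on the true location of the car.
If it is behind door 1 (prior 1/8): the host has no choice, probability 1; weight (1/8)·1 = 1/8.
If it is behind door 2 (prior 5/8): the host opened door 2, so this case is ruled out; weight (5/8)·0 = 0.
If it is behind door 3 (prior 1/4): the host has 2 equally likely choices, so probability 1/2; weight (1/4)·(1/2) = 1/8.
The weights sum to 1/4.
So P(the car behind door 1 | the host opened door 2) = (1/8) / (1/4) = 1/2.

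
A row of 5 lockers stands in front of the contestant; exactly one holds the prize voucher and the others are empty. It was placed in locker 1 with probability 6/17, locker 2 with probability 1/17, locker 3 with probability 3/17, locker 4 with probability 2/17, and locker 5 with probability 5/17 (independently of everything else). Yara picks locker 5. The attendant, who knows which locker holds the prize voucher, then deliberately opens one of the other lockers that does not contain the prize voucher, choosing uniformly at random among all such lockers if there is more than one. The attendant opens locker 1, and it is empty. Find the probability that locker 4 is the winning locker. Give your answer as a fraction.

8/39

Condition on the true location of the prize voucher.
If it is in locker 1 (prior 6/17): the attendant opened locker 1, so this case is ruled out; weight (6/17)·0 = 0.
If it is in locker 2 (prior 1/17): the attendant has 3 equally likely choices, so probability 1/3; weight (1/17)·(1/3) = 1/51.
If it is in locker 3 (prior 3/17): the attendant has 3 equally likely choices, so probability 1/3; weight (3/17)·(1/3) = 1/17.
If it is in locker 4 (prior 2/17): the attendant has 3 equally likely choices, so probability 1/3; weight (2/17)·(1/3) = 2/51.
If it is in locker 5 (prior 5/17): the attendant has 4 equally likely choices, so probability 1/4; weight (5/17)·(1/4) = 5/68.
The weights sum to 13/68.
So P(the prize voucher in locker 4 | the attendant opened locker 1) = (2/51) / (13/68) = 8/39.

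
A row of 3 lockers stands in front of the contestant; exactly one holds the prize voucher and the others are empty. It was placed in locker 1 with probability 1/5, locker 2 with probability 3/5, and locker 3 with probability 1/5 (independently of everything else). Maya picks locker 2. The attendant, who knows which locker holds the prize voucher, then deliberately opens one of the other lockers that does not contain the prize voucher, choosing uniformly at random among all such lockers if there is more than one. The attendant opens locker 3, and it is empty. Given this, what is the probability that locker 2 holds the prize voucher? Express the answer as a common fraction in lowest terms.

3/5

Consider each possible location of the prize voucher in turn.
If it is in locker 1 (prior 1/5): the attendant has no choice, probability 1; weight (1/5)·1 = 1/5.
If it is in locker 2 (prior 3/5): the attendant has 2 equally likely choices, so probability 1/2; weight (3/5)·(1/2) = 3/10.
If it is in locker 3 (prior 1/5): the attendant opened locker 3, so this case is ruled out; weight (1/5)·0 = 0.
The weights sum to 1/2.
So P(the prize voucher in locker 2 | the attendant opened locker 3) = (3/10) / (1/2) = 3/5.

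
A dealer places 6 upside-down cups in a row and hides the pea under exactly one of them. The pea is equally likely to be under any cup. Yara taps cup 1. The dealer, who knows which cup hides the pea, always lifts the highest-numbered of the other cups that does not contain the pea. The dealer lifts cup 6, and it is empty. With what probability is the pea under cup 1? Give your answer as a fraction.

1/5

Consider each possible location of the pea in turn.
If it is under any of cups 1, 2, 3, 4, and 5 (prior 1/6 each): cup 6 is the highest-numbered option available, probability 1; weight (1/6)·1 = 1/6 each.
If it is under cup 6 (prior 1/6): the dealer opened cup 6, so this case is ruled out; weight (1/6)·0 = 0.
The weights sum to 5/6.
So P(the pea under cup 1 | the dealer opened cup 6) = (1/6) / (5/6) = 1/5.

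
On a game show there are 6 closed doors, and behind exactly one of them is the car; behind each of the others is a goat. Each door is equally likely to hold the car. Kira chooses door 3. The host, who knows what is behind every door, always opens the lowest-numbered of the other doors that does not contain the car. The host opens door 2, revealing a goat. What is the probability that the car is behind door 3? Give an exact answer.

Consider each possible location of the car in turn.
If it is behind door 1 (prior 1/6): door 2 is the lowest-numbered option available, probability 1; weight (1/6)·1 = 1/6.
If it is behind door 2 (prior 1/6): the host opened door 2, so this case is ruled out; weight (1/6)·0 = 0.
If it is behind any of doors 3, 4, 5, and 6 (prior 1/6 each): the host would have opened door 1 instead, probability 0; weight (1/6)·0 = 0 each.
The weights sum to 1/6.
So P(the car behind door 3 | the host opened door 2) = 0 / (1/6) = 0.

0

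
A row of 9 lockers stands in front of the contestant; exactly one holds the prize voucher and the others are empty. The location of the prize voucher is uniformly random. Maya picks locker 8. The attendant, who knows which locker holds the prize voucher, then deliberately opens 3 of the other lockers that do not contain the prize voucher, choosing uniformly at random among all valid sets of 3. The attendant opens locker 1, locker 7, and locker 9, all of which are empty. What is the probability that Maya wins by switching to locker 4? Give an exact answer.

Condition on the true location of the prize voucher.
If it is in any of lockers 1, 7, and 9 (prior 1/9 each): that locker was opened and seen not to hold the prize — ruled out; weight (1/9)·0 = 0 each.
If it is in any of lockers 2, 3, 4, 5, and 6 (prior 1/9 each): the attendant has 35 equally likely choices, so probability 1/35; weight (1/9)·(1/35) = 1/315 each.
If it is in locker 8 (prior 1/9): the attendant has 56 equally likely choices, so probability 1/56; weight (1/9)·(1/56) = 1/504.
The weights sum to 1/56.
So P(the prize voucher in locker 4 | the attendant opened locker 1, locker 7, and locker 9) = (1/315) / (1/56) = 8/45.

8/45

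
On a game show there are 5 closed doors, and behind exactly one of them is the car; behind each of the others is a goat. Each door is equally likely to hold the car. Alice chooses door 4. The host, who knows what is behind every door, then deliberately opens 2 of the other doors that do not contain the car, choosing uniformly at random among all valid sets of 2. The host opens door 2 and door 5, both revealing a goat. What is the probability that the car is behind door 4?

1/5

Condition on the true location of the car.
If it is behind either of doors 1 and 3 (prior 1/5 each): the host has 3 equally likely choices, so probability 1/3; weight (1/5)·(1/3) = 1/15 each.
If it is behind either of doors 2 and 5 (prior 1/5 each): that door was opened and seen not to hold the prize — ruled out; weight (1/5)·0 = 0 each.
If it is behind door 4 (prior 1/5): the host has 6 equally likely choices, so probability 1/6; weight (1/5)·(1/6) = 1/30.
The weights sum to 1/6.
So P(the car behind door 4 | the host opened door 2 and door 5) = (1/30) / (1/6) = 1/5.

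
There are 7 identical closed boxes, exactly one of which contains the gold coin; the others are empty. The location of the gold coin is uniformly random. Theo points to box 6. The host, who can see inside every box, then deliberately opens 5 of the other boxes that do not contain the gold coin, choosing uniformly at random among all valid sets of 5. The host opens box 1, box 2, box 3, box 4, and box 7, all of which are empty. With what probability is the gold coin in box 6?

1/7

Apply Bayes' rule, conditioning on where the gold coin actually is.
If it is in any of boxes 1, 2, 3, 4, and 7 (prior 1/7 each): that box was opened and seen not to hold the prize — ruled out; weight (1/7)·0 = 0 each.
If it is in box 5 (prior 1/7): the host has no choice, probability 1; weight (1/7)·1 = 1/7.
If it is in box 6 (prior 1/7): the host has 6 equally likely choices, so probability 1/6; weight (1/7)·(1/6) = 1/42.
The weights sum to 1/6.
So P(the gold coin in box 6 | the host opened box 1, box 2, box 3, box 4, and box 7) = (1/42) / (1/6) = 1/7.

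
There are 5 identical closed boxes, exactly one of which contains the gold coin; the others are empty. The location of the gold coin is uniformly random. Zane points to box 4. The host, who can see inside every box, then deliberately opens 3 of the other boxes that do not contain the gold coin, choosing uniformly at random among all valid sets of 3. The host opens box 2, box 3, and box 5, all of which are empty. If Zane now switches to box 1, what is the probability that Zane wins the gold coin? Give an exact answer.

4/5

Apply Bayes' rule, conditioning on where the gold coin actually is.
If it is in box 1 (prior 1/5): the host has no choice, probability 1; weight (1/5)·1 = 1/5.
If it is in any of boxes 2, 3, and 5 (prior 1/5 each): that box was opened and seen not to hold the prize — ruled out; weight (1/5)·0 = 0 each.
If it is in box 4 (prior 1/5): the host has 4 equally likely choices, so probability 1/4; weight (1/5)·(1/4) = 1/20.
The weights sum to 1/4.
So P(the gold coin in box 1 | the host opened box 2, box 3, and box 5) = (1/5) / (1/4) = 4/5.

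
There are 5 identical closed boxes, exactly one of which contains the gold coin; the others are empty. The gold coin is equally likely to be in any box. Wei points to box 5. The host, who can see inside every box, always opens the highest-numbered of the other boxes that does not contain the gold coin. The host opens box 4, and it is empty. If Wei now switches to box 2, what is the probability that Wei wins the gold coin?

Condition on the true location of the gold coin.
If it is in any of boxes 1, 2, 3, and 5 (prior 1/5 each): box 4 is the highest-numbered option available, probability 1; weight (1/5)·1 = 1/5 each.
If it is in box 4 (prior 1/5): the host opened box 4, so this case is ruled out; weight (1/5)·0 = 0.
The weights sum to 4/5.
So P(the gold coin in box 2 | the host opened box 4) = (1/5) / (4/5) = 1/4.

1/4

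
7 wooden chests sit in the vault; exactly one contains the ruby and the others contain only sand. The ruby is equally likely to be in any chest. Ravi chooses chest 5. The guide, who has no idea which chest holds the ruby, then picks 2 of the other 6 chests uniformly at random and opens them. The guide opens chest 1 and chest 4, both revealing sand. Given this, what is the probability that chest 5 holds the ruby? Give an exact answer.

1/5

Consider each possible location of the ruby in turn.
If it is in either of chests 1 and 4 (prior 1/7 each): that chest was opened and seen not to hold the prize — ruled out; weight (1/7)·0 = 0 each.
If it is in any of chests 2, 3, 5, 6, and 7 (prior 1/7 each): the guide picks exactly this set with probability 1/15 regardless, and none is the prize; weight (1/7)·(1/15) = 1/105 each.
The weights sum to 1/21.
So P(the ruby in chest 5 | the guide opened chest 1 and chest 4) = (1/105) / (1/21) = 1/5.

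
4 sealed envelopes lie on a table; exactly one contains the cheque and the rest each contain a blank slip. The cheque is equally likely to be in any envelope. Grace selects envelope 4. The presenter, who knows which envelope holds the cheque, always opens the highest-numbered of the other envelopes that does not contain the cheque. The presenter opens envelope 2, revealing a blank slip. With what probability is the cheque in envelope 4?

Apply Bayes' rule, conditioning on where the cheque actually is.
If it is in either of envelopes 1 and 4 (prior 1/4 each): the presenter would have opened envelope 3 instead, probability 0; weight (1/4)·0 = 0 each.
If it is in envelope 2 (prior 1/4): the presenter opened envelope 2, so this case is ruled out; weight (1/4)·0 = 0.
If it is in envelope 3 (prior 1/4): envelope 2 is the highest-numbered option available, probability 1; weight (1/4)·1 = 1/4.
The weights sum to 1/4.
So P(the cheque in envelope 4 | the presenter opened envelope 2) = 0 / (1/4) = 0.

0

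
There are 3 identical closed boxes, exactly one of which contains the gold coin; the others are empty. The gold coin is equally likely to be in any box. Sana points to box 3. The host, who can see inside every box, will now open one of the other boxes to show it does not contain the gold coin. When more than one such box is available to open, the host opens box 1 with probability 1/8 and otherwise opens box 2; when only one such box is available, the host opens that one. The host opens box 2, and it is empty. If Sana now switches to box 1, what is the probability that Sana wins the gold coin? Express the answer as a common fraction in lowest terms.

Apply Bayes' rule, conditioning on where the gold coin actually is.
If it is in box 1 (prior 1/3): only box 2 is available, probability 1; weight (1/3)·1 = 1/3.
If it is in box 2 (prior 1/3): the host opened box 2, so this case is ruled out; weight (1/3)·0 = 0.
If it is in box 3 (prior 1/3): box 1 is available but not opened, probability 7/8; weight (1/3)·(7/8) = 7/24.
The weights sum to 5/8.
So P(the gold coin in box 1 | the host opened box 2) = (1/3) / (5/8) = 8/15.

8/15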